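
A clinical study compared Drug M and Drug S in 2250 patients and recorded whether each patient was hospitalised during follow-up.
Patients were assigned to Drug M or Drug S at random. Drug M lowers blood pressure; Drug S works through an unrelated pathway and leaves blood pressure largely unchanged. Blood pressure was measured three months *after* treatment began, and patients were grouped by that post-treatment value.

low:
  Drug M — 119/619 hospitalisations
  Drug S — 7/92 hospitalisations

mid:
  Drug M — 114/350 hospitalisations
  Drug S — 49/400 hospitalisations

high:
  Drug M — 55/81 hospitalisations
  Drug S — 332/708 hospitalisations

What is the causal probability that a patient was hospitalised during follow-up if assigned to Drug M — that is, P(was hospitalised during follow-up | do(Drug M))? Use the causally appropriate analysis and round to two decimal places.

0.27

Because the drug influences blood pressure, blood pressure is a post-treatment mediator, not a confounder. Stratifying on it would bias the estimate; the causal effect is the crude pooled difference.
So P(outcome | do(Drug M)) is just the pooled rate for Drug M: 288/1050 = 0.274.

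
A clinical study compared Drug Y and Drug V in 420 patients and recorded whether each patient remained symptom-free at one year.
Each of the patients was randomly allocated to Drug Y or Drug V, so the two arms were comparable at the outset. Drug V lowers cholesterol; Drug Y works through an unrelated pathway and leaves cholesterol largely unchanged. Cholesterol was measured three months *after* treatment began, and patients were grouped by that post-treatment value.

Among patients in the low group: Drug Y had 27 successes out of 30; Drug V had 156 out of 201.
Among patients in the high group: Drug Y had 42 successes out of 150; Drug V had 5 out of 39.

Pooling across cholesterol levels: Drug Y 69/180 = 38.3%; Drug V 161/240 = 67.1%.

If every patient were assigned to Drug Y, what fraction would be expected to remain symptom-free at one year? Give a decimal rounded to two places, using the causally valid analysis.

0.38

Within every cholesterol level Drug Y has the higher rate, yet pooled Drug V does — Simpson's reversal.
The distribution of cholesterol is itself part of what the drug does — it is an intermediate outcome. Holding it fixed would remove that part of the effect; the total effect is the pooled difference.
So P(outcome | do(Drug Y)) is just the pooled rate for Drug Y: 69/180 = 0.383.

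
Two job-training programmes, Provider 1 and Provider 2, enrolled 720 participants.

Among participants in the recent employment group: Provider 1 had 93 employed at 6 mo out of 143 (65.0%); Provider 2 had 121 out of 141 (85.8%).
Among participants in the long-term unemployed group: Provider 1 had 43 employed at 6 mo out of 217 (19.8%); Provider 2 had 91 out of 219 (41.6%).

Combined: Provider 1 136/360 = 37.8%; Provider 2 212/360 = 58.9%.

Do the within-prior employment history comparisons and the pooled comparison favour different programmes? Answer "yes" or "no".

no

Within each prior employment history level (recent employment 65.0% vs 85.8%; long-term unemployed 19.8% vs 41.6%), Provider 2 has the higher rate every time. Pooled: 37.8% vs 58.9% — Provider 2 has the higher rate overall. They agree.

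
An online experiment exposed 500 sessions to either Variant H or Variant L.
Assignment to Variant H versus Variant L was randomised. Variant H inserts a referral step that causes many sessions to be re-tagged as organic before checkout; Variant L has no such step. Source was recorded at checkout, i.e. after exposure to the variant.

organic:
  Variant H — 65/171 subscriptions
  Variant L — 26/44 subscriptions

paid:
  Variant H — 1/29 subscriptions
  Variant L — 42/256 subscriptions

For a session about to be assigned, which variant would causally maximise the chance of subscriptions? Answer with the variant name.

Variant H

Variant L is higher inside every traffic source stratum but Variant H is higher in aggregate. Whether to stratify depends on how traffic source relates to the variant.
Traffic source lies on the pathway variant → traffic source → outcome, so adjusting for it blocks the indirect effect. For the total causal effect of variant, use the unadjusted pooled rates.
Pooled: Variant H 33.0% vs Variant L 22.7%; Variant H is higher overall.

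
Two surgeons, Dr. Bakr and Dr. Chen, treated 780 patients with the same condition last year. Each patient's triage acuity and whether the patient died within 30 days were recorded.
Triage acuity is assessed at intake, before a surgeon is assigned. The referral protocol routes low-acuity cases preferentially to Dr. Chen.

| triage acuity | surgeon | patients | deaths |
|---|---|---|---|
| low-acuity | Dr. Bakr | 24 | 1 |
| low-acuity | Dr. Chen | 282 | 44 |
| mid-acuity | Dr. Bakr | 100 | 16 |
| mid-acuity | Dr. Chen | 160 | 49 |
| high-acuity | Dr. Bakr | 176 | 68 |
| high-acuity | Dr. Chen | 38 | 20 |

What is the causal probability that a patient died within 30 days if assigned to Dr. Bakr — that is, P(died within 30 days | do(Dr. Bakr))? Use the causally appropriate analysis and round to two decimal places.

0.18

Since triage acuity is a pre-existing factor (not a product of the surgeon) and it affects the outcome on its own, it is a confounder. The stratified rates, not the pooled rate, identify the causal effect.
Standardising Dr. Bakr to the population triage acuity mix: 0.392·1/24 + 0.333·16/100 + 0.274·68/176 = 0.176.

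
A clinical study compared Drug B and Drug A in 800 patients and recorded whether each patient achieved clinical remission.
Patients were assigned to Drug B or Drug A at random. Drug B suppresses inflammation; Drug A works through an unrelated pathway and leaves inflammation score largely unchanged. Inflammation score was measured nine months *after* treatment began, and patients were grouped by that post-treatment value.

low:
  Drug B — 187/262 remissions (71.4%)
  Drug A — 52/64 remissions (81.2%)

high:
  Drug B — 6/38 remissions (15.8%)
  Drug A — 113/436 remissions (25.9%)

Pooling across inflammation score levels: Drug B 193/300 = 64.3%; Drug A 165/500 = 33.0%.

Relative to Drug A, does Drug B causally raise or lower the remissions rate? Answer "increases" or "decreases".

increases

The distribution of inflammation score is itself part of what the drug does — it is an intermediate outcome. Holding it fixed would remove that part of the effect; the total effect is the pooled difference.
Pooled: Drug B 64.3% vs Drug A 33.0%; Drug B is higher overall.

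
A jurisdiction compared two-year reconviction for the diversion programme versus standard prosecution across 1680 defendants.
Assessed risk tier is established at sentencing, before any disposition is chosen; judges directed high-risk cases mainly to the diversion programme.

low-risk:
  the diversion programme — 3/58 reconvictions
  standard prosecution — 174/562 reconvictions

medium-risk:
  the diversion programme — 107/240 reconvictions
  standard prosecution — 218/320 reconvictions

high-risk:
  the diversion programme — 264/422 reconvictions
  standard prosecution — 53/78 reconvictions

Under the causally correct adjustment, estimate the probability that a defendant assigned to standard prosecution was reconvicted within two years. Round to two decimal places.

0.54

Assessed risk tier is set before the disposition has any effect — it is not caused by the disposition — and it independently drives the outcome. That makes it a confounder, so the causal comparison is within assessed risk tier levels.
Standardising standard prosecution to the population assessed risk tier mix: 0.369·174/562 + 0.333·218/320 + 0.298·53/78 = 0.544.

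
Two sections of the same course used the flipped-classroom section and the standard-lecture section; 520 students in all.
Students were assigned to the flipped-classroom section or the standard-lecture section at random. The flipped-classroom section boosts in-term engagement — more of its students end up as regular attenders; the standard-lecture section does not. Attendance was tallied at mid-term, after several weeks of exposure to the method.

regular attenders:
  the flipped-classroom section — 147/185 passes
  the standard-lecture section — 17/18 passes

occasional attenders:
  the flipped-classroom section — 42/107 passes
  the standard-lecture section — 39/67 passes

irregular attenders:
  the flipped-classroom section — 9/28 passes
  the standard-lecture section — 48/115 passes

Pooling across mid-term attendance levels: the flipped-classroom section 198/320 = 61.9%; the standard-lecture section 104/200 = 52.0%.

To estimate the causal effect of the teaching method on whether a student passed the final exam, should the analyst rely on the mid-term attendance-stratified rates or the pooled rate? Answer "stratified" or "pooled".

pooled

Mid-term attendance is recorded after the teaching method and is itself shifted by it — it sits on the causal path from teaching method to outcome. Conditioning on a mediator would strip out part of the effect we want; the pooled comparison gives the total causal effect.
Pooled: the flipped-classroom section 61.9% vs the standard-lecture section 52.0%; the flipped-classroom section is higher overall.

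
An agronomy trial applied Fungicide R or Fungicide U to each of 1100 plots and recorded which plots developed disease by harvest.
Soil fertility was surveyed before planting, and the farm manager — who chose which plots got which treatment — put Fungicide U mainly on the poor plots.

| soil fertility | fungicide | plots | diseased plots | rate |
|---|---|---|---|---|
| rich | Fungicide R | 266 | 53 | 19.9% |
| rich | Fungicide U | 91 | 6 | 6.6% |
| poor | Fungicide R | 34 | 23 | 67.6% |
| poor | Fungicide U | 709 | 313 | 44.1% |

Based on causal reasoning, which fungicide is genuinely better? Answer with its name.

Fungicide U

The stratified and pooled comparisons disagree (Fungicide U wins within each soil fertility; Fungicide R wins overall), so the answer turns on the causal role of soil fertility.
Soil fertility satisfies the back-door criterion: it is not a descendant of the fungicide, and it blocks the spurious path from fungicide to outcome. Adjusting for it (i.e., using the within-soil fertility rates) gives the causal effect.
Within each level — rich: 19.9% vs 6.6%; poor: 67.6% vs 44.1% — Fungicide U is lower every time.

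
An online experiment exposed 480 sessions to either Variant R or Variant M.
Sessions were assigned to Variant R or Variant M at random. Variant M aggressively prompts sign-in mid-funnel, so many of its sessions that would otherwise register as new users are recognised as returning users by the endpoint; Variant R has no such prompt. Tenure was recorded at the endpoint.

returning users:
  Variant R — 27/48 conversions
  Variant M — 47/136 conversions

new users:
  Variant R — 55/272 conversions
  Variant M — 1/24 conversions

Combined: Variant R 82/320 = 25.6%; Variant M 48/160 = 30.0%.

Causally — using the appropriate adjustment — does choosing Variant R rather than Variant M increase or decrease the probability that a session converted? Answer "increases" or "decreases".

The user tenure-specific comparison favours Variant R throughout, but the pooled figures favour Variant M. The question is whether to condition on user tenure.
Stratifying would compare variants among sessions the variants themselves sorted into user tenure groups — a form of selection on an intermediate. The unconditioned pooled rates give the total causal effect.
Pooled: Variant R 25.6% vs Variant M 30.0%; Variant M is higher overall.

decreases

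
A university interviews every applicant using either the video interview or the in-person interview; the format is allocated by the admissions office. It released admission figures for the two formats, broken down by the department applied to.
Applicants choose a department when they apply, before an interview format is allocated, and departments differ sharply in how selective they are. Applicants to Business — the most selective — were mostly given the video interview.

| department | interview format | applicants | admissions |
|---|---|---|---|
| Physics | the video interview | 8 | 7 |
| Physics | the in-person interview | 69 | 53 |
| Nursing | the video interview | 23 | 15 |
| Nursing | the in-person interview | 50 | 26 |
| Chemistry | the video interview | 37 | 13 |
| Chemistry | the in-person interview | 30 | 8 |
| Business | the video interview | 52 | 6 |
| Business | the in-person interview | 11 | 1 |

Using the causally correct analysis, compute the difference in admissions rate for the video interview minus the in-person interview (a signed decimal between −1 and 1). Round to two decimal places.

+0.09

Department satisfies the back-door criterion: it is not a descendant of the interview format, and it blocks the spurious path from interview format to outcome. Adjusting for it (i.e., using the within-department rates) gives the causal effect.
Adjusting over the population distribution of department: 0.275·(0.875−0.768) + 0.261·(0.652−0.520) + 0.239·(0.351−0.267) + 0.225·(0.115−0.091) = +0.090.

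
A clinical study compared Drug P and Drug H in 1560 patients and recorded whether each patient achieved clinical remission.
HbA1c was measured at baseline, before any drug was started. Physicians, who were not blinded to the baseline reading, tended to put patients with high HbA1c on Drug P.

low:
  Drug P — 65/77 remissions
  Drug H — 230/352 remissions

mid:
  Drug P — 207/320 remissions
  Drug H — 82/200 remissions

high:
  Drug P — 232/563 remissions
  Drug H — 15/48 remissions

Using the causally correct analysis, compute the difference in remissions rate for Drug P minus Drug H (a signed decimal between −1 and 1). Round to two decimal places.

+0.17

HbA1c satisfies the back-door criterion: it is not a descendant of the drug, and it blocks the spurious path from drug to outcome. Adjusting for it (i.e., using the within-HbA1c rates) gives the causal effect.
Adjusting over the population distribution of HbA1c: 0.275·(0.844−0.653) + 0.333·(0.647−0.410) + 0.392·(0.412−0.312) = +0.170.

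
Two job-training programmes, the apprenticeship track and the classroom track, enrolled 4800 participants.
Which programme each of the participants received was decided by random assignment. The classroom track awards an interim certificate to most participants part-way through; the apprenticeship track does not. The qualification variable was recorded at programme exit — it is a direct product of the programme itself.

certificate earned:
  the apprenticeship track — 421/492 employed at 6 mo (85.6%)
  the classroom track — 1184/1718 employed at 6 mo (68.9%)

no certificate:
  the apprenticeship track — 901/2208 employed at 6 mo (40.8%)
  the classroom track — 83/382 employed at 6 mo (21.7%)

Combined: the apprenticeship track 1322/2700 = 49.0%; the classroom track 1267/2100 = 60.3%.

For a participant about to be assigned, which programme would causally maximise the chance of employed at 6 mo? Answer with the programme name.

the classroom track

The distribution of qualification attained during the programme is itself part of what the programme does — it is an intermediate outcome. Holding it fixed would remove that part of the effect; the total effect is the pooled difference.
Pooled: the apprenticeship track 49.0% vs the classroom track 60.3%; the classroom track is higher overall.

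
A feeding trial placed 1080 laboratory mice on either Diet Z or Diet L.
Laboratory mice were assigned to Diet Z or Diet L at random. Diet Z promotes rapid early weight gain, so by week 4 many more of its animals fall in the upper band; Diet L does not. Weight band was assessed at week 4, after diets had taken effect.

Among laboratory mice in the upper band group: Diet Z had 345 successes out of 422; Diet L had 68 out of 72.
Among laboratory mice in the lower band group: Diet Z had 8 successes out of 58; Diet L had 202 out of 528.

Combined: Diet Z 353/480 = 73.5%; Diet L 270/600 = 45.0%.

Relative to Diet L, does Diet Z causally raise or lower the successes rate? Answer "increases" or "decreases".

Week-4 weight band is downstream of the diet. One should not condition on a consequence of treatment, so the overall rates are the right comparison.
Pooled: Diet Z 73.5% vs Diet L 45.0%; Diet Z is higher overall.

increases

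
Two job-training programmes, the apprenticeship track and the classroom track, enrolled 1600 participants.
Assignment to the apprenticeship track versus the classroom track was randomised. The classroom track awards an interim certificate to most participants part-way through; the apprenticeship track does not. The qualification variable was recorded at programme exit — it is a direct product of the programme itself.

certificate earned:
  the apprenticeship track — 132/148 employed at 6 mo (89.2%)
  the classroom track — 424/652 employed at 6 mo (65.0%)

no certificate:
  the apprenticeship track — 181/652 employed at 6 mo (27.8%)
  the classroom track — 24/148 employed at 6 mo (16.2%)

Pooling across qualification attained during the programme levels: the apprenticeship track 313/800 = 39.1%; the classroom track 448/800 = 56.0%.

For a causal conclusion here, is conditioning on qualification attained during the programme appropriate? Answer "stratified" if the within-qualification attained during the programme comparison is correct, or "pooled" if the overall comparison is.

The qualification attained during the programme-specific comparison favours the apprenticeship track throughout, but the pooled figures favour the classroom track. The question is whether to condition on qualification attained during the programme.
Because the programme influences qualification attained during the programme, qualification attained during the programme is a post-treatment mediator, not a confounder. Stratifying on it would bias the estimate; the causal effect is the crude pooled difference.
Pooled: the apprenticeship track 39.1% vs the classroom track 56.0%; the classroom track is higher overall.

pooled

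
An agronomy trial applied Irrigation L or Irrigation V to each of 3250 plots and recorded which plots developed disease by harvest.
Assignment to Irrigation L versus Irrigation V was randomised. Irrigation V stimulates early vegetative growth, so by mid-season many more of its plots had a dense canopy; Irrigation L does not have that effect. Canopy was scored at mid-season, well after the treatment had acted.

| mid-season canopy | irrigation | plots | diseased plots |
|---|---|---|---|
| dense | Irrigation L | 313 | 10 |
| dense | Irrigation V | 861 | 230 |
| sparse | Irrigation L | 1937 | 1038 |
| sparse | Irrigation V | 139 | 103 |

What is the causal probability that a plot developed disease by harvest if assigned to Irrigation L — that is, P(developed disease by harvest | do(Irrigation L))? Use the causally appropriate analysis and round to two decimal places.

0.47

The distribution of mid-season canopy is itself part of what the irrigation does — it is an intermediate outcome. Holding it fixed would remove that part of the effect; the total effect is the pooled difference.
So P(outcome | do(Irrigation L)) is just the pooled rate for Irrigation L: 1048/2250 = 0.466.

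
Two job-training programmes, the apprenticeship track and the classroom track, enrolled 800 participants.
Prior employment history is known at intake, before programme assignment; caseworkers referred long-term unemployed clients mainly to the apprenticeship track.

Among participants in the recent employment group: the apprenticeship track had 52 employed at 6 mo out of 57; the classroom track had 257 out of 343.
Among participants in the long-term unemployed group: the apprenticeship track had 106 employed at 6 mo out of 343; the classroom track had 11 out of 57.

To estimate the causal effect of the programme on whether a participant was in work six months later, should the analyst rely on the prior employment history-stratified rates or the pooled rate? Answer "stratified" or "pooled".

stratified

The prior employment history-specific comparison favours the apprenticeship track throughout, but the pooled figures favour the classroom track. The question is whether to condition on prior employment history.
Prior employment history satisfies the back-door criterion: it is not a descendant of the programme, and it blocks the spurious path from programme to outcome. Adjusting for it (i.e., using the within-prior employment history rates) gives the causal effect.
Within each level — recent employment: 91.2% vs 74.9%; long-term unemployed: 30.9% vs 19.3% — the apprenticeship track is higher every time.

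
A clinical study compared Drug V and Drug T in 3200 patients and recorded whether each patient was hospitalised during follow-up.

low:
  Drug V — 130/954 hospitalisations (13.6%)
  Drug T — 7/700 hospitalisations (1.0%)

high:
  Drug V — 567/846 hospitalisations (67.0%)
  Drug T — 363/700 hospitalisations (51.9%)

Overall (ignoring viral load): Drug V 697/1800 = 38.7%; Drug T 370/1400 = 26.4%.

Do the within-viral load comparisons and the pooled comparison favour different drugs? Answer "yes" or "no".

no

Within each viral load level (low 13.6% vs 1.0%; high 67.0% vs 51.9%), Drug T has the lower rate every time. Pooled: 38.7% vs 26.4% — Drug T has the lower rate overall. They agree.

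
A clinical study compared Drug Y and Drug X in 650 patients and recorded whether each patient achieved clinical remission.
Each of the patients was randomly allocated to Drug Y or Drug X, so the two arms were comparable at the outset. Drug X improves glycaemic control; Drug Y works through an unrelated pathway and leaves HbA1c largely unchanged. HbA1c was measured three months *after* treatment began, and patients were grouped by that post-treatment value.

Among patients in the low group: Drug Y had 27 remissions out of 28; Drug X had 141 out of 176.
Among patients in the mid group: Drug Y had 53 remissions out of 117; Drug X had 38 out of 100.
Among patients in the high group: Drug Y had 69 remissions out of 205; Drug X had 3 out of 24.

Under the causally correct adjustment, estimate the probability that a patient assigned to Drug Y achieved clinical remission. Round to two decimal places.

Drug Y is higher inside every HbA1c stratum but Drug X is higher in aggregate. Whether to stratify depends on how HbA1c relates to the drug.
Because the drug influences HbA1c, HbA1c is a post-treatment mediator, not a confounder. Stratifying on it would bias the estimate; the causal effect is the crude pooled difference.
So P(outcome | do(Drug Y)) is just the pooled rate for Drug Y: 149/350 = 0.426.

0.43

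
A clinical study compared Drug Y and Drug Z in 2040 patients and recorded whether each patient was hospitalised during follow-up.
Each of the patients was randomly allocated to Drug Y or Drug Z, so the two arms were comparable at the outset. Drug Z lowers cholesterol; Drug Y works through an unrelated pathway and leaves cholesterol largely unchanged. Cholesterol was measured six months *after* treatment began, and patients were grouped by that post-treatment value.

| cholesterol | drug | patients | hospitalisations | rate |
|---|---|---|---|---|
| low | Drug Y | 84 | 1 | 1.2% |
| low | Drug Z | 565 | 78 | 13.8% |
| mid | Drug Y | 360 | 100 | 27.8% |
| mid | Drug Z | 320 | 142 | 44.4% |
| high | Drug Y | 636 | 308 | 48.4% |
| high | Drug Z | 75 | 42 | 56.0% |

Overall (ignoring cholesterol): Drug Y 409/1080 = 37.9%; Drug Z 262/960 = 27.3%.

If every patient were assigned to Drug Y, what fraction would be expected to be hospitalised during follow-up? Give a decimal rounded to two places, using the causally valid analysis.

0.38

Cholesterol is recorded after the drug and is itself shifted by it — it sits on the causal path from drug to outcome. Conditioning on a mediator would strip out part of the effect we want; the pooled comparison gives the total causal effect.
So P(outcome | do(Drug Y)) is just the pooled rate for Drug Y: 409/1080 = 0.379.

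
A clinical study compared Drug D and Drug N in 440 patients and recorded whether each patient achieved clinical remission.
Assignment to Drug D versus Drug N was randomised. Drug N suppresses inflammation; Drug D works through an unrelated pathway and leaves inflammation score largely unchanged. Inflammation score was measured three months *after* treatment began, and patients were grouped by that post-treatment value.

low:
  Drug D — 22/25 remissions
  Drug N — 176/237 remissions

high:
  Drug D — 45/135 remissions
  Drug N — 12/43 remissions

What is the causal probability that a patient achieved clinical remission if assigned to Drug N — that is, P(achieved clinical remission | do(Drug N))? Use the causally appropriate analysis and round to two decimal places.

Drug D is higher inside every inflammation score stratum but Drug N is higher in aggregate. Whether to stratify depends on how inflammation score relates to the drug.
Because the drug influences inflammation score, inflammation score is a post-treatment mediator, not a confounder. Stratifying on it would bias the estimate; the causal effect is the crude pooled difference.
So P(outcome | do(Drug N)) is just the pooled rate for Drug N: 188/280 = 0.671.

0.67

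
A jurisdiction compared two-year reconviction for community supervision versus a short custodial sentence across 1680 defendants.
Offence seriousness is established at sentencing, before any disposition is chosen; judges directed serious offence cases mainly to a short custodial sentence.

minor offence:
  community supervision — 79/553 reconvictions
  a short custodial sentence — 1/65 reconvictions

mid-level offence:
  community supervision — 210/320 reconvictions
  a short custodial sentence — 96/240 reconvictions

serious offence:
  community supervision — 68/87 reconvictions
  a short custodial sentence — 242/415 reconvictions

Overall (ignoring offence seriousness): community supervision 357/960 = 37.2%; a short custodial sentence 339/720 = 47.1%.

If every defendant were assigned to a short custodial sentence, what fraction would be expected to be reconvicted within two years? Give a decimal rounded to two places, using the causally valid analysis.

0.31

The stratified and pooled comparisons disagree (a short custodial sentence wins within each offence seriousness; community supervision wins overall), so the answer turns on the causal role of offence seriousness.
Offence seriousness satisfies the back-door criterion: it is not a descendant of the disposition, and it blocks the spurious path from disposition to outcome. Adjusting for it (i.e., using the within-offence seriousness rates) gives the causal effect.
Standardising a short custodial sentence to the population offence seriousness mix: 0.368·1/65 + 0.333·96/240 + 0.299·242/415 = 0.313.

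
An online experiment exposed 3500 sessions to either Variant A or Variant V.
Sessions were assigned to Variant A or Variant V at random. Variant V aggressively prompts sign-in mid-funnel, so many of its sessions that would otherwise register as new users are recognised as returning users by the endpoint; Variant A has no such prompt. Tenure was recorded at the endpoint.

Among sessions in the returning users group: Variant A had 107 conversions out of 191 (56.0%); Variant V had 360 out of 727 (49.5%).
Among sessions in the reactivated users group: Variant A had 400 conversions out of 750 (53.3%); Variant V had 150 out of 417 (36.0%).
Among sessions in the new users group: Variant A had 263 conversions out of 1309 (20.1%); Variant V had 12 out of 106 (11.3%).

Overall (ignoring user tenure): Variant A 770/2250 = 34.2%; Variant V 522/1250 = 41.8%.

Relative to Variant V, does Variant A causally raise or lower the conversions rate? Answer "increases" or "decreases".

User tenure here is a post-treatment variable shaped by the variant; conditioning on it would introduce bias rather than remove it. The overall comparison is the causal one.
Pooled: Variant A 34.2% vs Variant V 41.8%; Variant V is higher overall.

decreases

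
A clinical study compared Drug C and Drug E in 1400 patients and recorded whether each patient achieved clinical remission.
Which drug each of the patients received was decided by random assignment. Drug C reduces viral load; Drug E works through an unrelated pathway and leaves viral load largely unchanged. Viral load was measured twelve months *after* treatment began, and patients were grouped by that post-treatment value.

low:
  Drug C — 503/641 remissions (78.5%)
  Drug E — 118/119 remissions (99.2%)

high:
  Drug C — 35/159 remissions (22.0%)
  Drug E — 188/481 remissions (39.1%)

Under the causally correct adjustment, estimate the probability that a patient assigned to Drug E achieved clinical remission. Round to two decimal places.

Drug E is higher inside every viral load stratum but Drug C is higher in aggregate. Whether to stratify depends on how viral load relates to the drug.
Stratifying would compare drugs among patients the drugs themselves sorted into viral load groups — a form of selection on an intermediate. The unconditioned pooled rates give the total causal effect.
So P(outcome | do(Drug E)) is just the pooled rate for Drug E: 306/600 = 0.510.

0.51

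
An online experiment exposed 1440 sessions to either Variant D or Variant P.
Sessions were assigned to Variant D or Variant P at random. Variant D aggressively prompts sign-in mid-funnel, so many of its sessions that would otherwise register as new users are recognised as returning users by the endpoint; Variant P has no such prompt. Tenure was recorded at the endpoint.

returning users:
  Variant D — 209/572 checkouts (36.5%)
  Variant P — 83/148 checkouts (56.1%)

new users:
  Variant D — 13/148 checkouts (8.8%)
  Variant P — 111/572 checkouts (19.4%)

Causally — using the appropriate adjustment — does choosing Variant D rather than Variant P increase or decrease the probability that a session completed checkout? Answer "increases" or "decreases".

increases

User tenure is recorded after the variant and is itself shifted by it — it sits on the causal path from variant to outcome. Conditioning on a mediator would strip out part of the effect we want; the pooled comparison gives the total causal effect.
Pooled: Variant D 30.8% vs Variant P 26.9%; Variant D is higher overall.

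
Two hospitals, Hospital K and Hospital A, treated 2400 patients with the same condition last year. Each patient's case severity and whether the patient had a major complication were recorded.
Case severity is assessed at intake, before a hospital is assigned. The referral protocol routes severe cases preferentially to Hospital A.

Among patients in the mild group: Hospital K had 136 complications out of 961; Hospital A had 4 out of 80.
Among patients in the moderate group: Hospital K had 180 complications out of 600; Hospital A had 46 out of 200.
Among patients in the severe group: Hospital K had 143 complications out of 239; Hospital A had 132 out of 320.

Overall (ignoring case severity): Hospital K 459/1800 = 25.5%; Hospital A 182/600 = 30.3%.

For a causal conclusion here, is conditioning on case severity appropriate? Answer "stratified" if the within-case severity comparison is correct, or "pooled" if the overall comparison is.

stratified

Within every case severity level Hospital A has the lower rate, yet pooled Hospital K does — Simpson's reversal.
Case severity differs across hospitals for reasons unrelated to any effect of the hospital itself, and it separately predicts the outcome — a classic confounder. We must compare within case severity levels.
Within each level — mild: 14.2% vs 5.0%; moderate: 30.0% vs 23.0%; severe: 59.8% vs 41.2% — Hospital A is lower every time.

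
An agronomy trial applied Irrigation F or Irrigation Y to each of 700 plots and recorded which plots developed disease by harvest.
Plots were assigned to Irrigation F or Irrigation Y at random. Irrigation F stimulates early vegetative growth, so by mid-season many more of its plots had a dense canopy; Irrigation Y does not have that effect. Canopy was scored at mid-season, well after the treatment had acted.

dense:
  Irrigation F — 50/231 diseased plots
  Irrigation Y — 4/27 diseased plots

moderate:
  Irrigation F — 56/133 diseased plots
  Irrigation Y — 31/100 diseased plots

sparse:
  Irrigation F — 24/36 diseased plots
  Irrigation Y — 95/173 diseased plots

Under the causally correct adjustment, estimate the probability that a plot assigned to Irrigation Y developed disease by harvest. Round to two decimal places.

0.43

Within every mid-season canopy level Irrigation Y has the lower rate, yet pooled Irrigation F does — Simpson's reversal.
Mid-season canopy is recorded after the irrigation and is itself shifted by it — it sits on the causal path from irrigation to outcome. Conditioning on a mediator would strip out part of the effect we want; the pooled comparison gives the total causal effect.
So P(outcome | do(Irrigation Y)) is just the pooled rate for Irrigation Y: 130/300 = 0.433.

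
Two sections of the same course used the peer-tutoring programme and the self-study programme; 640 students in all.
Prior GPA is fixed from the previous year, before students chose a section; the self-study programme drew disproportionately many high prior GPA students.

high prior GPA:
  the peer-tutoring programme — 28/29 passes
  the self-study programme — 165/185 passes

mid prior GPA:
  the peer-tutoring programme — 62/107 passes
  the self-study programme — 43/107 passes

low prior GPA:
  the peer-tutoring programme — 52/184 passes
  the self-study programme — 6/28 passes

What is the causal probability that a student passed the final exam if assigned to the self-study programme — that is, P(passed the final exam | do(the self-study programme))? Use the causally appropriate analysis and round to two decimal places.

the peer-tutoring programme is higher inside every prior GPA band stratum but the self-study programme is higher in aggregate. Whether to stratify depends on how prior GPA band relates to the teaching method.
Prior GPA band is set before the teaching method has any effect — it is not caused by the teaching method — and it independently drives the outcome. That makes it a confounder, so the causal comparison is within prior GPA band levels.
Standardising the self-study programme to the population prior GPA band mix: 0.334·165/185 + 0.334·43/107 + 0.331·6/28 = 0.504.

0.50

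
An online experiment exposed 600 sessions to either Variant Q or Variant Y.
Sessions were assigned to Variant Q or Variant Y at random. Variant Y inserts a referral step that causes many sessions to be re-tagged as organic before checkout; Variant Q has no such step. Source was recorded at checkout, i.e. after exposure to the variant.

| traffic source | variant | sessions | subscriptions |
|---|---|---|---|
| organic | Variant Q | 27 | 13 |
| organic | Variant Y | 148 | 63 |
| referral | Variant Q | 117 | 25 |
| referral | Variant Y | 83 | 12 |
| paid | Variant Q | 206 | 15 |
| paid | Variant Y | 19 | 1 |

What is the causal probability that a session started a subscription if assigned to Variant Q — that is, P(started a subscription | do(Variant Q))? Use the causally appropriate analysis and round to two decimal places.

0.15

Traffic source here is a post-treatment variable shaped by the variant; conditioning on it would introduce bias rather than remove it. The overall comparison is the causal one.
So P(outcome | do(Variant Q)) is just the pooled rate for Variant Q: 53/350 = 0.151.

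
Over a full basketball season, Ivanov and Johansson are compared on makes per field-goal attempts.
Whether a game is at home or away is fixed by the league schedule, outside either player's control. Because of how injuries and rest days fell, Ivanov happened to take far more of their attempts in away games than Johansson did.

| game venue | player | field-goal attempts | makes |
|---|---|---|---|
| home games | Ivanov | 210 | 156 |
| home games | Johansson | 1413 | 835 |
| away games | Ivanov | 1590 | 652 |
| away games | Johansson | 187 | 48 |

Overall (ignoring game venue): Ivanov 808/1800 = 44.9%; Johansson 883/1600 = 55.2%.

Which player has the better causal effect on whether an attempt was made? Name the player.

Since game venue is a pre-existing factor (not a product of the player) and it affects the outcome on its own, it is a confounder. The stratified rates, not the pooled rate, identify the causal effect.
Within each level — home games: 74.3% vs 59.1%; away games: 41.0% vs 25.7% — Ivanov is higher every time.

Ivanov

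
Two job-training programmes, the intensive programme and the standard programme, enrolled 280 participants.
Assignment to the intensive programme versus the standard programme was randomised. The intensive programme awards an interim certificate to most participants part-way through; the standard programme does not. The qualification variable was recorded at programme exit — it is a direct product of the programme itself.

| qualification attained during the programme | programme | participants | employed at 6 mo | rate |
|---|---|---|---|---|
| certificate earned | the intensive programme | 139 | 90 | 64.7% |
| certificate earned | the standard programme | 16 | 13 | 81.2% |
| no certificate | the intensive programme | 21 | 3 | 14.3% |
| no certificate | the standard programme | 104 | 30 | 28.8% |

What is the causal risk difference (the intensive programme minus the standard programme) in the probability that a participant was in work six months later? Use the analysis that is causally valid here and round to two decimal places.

+0.22

The qualification attained during the programme-specific comparison favours the standard programme throughout, but the pooled figures favour the intensive programme. The question is whether to condition on qualification attained during the programme.
Because the programme influences qualification attained during the programme, qualification attained during the programme is a post-treatment mediator, not a confounder. Stratifying on it would bias the estimate; the causal effect is the crude pooled difference.
The causal difference is the pooled difference: 0.581 − 0.358 = +0.223.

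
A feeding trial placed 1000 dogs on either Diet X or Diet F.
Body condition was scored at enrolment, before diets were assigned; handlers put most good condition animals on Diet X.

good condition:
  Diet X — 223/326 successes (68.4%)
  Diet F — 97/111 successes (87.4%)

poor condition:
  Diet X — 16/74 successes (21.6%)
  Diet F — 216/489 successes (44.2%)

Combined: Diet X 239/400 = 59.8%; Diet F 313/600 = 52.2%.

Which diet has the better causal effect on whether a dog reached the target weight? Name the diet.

The starting body condition-specific comparison favours Diet F throughout, but the pooled figures favour Diet X. The question is whether to condition on starting body condition.
Since starting body condition is a pre-existing factor (not a product of the diet) and it affects the outcome on its own, it is a confounder. The stratified rates, not the pooled rate, identify the causal effect.
Within each level — good condition: 68.4% vs 87.4%; poor condition: 21.6% vs 44.2% — Diet F is higher every time.

Diet F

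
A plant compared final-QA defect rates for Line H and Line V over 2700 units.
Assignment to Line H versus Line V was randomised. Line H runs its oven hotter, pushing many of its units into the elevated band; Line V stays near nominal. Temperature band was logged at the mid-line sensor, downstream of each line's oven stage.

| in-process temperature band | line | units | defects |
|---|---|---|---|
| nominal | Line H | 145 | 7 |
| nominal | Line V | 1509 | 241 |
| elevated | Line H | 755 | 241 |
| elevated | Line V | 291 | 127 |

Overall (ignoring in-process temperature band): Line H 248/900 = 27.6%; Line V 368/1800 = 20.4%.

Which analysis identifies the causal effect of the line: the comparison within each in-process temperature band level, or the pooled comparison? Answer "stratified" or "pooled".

pooled

Within every in-process temperature band level Line H has the lower rate, yet pooled Line V does — Simpson's reversal.
In-process temperature band is downstream of the line. One should not condition on a consequence of treatment, so the overall rates are the right comparison.
Pooled: Line H 27.6% vs Line V 20.4%; Line V is lower overall.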